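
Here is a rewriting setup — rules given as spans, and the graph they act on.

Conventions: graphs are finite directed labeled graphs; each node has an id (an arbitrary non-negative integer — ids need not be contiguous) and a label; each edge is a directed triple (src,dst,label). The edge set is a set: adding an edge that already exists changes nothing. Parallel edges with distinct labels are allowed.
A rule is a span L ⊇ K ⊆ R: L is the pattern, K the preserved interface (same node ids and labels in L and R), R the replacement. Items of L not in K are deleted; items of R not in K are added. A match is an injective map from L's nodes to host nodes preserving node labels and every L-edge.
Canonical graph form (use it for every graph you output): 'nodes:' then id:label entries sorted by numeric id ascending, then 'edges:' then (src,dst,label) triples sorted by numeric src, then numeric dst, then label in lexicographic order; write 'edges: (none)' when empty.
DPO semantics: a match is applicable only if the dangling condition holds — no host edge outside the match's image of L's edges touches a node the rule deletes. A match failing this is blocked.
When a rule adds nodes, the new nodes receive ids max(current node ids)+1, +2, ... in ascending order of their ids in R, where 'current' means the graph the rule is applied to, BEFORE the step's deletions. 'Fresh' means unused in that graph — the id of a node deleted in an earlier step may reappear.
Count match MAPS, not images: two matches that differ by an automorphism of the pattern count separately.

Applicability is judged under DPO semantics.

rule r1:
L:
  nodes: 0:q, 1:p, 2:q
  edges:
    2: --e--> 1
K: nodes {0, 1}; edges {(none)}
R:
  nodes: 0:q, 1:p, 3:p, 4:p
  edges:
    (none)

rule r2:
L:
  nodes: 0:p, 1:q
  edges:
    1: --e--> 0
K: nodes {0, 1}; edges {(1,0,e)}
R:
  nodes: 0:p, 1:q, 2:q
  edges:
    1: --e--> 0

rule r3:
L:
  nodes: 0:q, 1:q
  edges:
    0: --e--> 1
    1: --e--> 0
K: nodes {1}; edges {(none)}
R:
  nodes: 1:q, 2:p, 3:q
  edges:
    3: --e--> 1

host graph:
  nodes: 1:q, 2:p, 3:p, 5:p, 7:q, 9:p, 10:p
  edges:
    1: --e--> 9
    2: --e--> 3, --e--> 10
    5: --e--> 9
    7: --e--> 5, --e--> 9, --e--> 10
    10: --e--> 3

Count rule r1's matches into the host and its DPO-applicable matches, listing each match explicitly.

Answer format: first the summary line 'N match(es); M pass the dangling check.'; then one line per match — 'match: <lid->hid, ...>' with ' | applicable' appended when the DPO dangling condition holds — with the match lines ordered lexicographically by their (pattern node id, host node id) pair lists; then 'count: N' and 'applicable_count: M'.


4 match(es); 1 pass the dangling check.
match: 0->1, 1->5, 2->7
match: 0->1, 1->9, 2->7
match: 0->1, 1->10, 2->7
match: 0->7, 1->9, 2->1 | applicable
count: 4
applicable_count: 1


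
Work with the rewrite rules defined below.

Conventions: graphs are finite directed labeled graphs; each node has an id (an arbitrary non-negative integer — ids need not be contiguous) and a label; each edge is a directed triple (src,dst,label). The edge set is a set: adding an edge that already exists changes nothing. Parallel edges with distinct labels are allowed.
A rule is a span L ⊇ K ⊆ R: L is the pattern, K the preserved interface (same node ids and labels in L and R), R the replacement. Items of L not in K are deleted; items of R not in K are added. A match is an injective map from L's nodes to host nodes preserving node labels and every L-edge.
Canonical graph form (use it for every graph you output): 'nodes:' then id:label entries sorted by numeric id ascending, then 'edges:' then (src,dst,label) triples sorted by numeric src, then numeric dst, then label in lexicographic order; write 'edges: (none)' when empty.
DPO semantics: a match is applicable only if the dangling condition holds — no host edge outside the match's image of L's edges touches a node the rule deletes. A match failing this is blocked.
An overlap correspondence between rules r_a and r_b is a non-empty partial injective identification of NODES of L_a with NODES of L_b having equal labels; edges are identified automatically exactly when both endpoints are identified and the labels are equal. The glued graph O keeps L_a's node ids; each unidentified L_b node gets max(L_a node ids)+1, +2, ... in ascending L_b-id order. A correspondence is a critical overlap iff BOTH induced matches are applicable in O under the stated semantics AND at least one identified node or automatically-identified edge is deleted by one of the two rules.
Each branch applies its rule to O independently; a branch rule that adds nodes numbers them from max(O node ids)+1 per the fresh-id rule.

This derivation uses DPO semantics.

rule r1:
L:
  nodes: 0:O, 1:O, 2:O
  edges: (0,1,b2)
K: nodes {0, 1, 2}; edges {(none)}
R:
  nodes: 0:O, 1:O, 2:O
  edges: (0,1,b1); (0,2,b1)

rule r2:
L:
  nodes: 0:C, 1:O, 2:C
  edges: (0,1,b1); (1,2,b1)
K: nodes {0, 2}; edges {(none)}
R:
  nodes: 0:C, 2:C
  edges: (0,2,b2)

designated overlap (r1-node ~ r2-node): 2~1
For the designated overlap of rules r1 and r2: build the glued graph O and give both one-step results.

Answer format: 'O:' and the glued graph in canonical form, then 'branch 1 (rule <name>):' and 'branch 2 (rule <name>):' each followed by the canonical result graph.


O:
nodes: 0:O, 1:O, 2:O, 3:C, 4:C
edges: (0,1,b2); (2,4,b1); (3,2,b1)
branch 1 (rule r1):
nodes: 0:O, 1:O, 2:O, 3:C, 4:C
edges: (0,1,b1); (0,2,b1); (2,4,b1); (3,2,b1)
branch 2 (rule r2):
nodes: 0:O, 1:O, 3:C, 4:C
edges: (0,1,b2); (3,4,b2)


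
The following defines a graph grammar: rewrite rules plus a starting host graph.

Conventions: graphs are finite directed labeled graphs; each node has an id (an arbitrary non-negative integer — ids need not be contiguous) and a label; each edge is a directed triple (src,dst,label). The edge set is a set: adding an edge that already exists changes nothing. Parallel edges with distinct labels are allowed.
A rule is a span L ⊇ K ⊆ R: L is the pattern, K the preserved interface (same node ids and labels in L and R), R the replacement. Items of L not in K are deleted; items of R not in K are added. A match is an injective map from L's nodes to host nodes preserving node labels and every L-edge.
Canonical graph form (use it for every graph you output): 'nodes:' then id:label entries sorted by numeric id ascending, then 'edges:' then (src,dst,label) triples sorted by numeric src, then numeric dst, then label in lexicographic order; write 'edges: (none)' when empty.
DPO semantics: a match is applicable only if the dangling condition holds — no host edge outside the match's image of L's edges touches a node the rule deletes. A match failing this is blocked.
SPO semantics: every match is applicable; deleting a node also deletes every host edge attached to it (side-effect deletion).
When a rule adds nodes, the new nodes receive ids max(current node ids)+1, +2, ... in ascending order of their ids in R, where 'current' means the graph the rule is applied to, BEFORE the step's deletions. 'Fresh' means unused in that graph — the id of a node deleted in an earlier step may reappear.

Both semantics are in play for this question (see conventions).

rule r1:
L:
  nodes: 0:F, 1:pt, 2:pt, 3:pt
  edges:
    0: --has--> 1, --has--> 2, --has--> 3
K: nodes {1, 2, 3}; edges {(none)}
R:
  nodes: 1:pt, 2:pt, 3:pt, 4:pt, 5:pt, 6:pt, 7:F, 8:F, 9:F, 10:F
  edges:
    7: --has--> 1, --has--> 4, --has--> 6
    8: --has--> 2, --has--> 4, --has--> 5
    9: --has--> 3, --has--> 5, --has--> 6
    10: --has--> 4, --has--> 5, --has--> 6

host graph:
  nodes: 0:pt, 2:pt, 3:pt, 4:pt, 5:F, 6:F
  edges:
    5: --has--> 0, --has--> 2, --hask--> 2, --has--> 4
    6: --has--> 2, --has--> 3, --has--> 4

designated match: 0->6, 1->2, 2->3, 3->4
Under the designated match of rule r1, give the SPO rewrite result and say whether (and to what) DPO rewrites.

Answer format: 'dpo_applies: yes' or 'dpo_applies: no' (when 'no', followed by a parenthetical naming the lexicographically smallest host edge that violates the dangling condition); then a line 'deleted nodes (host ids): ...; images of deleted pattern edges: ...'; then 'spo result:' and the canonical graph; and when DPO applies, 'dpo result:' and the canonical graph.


dpo_applies: yes
deleted nodes (host ids): 6; images of deleted pattern edges: (6,2,has); (6,3,has); (6,4,has)
spo result:
nodes: 0:pt, 2:pt, 3:pt, 4:pt, 5:F, 7:pt, 8:pt, 9:pt, 10:F, 11:F, 12:F, 13:F
edges: (5,0,has); (5,2,has); (5,2,hask); (5,4,has); (10,2,has); (10,7,has); (10,9,has); (11,3,has); (11,7,has); (11,8,has); (12,4,has); (12,8,has); (12,9,has); (13,7,has); (13,8,has); (13,9,has)
dpo result:
nodes: 0:pt, 2:pt, 3:pt, 4:pt, 5:F, 7:pt, 8:pt, 9:pt, 10:F, 11:F, 12:F, 13:F
edges: (5,0,has); (5,2,has); (5,2,hask); (5,4,has); (10,2,has); (10,7,has); (10,9,has); (11,3,has); (11,7,has); (11,8,has); (12,4,has); (12,8,has); (12,9,has); (13,7,has); (13,8,has); (13,9,has)


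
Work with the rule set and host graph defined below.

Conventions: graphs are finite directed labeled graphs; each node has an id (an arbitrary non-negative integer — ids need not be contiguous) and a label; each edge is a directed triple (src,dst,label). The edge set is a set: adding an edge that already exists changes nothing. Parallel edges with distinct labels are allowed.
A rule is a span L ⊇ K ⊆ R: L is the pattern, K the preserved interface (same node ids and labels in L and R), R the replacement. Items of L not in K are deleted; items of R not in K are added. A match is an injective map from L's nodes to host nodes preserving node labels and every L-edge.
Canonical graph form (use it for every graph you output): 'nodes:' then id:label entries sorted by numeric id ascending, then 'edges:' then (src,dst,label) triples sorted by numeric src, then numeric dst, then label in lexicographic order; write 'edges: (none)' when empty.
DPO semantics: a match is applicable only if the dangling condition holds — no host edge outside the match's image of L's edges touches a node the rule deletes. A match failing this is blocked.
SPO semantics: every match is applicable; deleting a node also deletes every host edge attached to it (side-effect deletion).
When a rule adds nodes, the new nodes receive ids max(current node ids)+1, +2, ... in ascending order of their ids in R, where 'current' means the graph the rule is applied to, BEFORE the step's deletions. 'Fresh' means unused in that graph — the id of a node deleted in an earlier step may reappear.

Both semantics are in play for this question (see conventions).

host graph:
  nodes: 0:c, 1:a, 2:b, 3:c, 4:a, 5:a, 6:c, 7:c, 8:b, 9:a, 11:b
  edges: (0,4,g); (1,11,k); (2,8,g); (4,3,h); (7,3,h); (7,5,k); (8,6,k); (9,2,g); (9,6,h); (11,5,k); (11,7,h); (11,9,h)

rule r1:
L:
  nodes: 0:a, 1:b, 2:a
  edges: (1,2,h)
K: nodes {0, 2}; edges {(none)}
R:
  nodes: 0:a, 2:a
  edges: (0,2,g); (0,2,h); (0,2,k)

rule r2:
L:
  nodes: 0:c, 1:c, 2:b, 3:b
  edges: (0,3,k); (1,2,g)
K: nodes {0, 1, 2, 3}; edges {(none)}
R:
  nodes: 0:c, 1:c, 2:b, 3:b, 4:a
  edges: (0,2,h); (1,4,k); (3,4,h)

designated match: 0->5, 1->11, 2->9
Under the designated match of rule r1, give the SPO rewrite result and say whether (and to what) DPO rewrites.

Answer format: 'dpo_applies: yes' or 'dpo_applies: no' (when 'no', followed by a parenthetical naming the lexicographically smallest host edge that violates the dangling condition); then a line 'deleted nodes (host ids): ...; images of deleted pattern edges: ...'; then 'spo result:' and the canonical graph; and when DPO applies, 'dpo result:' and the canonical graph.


dpo_applies: no
(the rule deletes node 11, which keeps host edge (1,11,k) outside the match image — the dangling condition fails, DPO blocks; SPO proceeds and side-deletes such edges)
deleted nodes (host ids): 11; images of deleted pattern edges: (11,9,h)
spo result:
nodes: 0:c, 1:a, 2:b, 3:c, 4:a, 5:a, 6:c, 7:c, 8:b, 9:a
edges: (0,4,g); (2,8,g); (4,3,h); (5,9,g); (5,9,h); (5,9,k); (7,3,h); (7,5,k); (8,6,k); (9,2,g); (9,6,h)


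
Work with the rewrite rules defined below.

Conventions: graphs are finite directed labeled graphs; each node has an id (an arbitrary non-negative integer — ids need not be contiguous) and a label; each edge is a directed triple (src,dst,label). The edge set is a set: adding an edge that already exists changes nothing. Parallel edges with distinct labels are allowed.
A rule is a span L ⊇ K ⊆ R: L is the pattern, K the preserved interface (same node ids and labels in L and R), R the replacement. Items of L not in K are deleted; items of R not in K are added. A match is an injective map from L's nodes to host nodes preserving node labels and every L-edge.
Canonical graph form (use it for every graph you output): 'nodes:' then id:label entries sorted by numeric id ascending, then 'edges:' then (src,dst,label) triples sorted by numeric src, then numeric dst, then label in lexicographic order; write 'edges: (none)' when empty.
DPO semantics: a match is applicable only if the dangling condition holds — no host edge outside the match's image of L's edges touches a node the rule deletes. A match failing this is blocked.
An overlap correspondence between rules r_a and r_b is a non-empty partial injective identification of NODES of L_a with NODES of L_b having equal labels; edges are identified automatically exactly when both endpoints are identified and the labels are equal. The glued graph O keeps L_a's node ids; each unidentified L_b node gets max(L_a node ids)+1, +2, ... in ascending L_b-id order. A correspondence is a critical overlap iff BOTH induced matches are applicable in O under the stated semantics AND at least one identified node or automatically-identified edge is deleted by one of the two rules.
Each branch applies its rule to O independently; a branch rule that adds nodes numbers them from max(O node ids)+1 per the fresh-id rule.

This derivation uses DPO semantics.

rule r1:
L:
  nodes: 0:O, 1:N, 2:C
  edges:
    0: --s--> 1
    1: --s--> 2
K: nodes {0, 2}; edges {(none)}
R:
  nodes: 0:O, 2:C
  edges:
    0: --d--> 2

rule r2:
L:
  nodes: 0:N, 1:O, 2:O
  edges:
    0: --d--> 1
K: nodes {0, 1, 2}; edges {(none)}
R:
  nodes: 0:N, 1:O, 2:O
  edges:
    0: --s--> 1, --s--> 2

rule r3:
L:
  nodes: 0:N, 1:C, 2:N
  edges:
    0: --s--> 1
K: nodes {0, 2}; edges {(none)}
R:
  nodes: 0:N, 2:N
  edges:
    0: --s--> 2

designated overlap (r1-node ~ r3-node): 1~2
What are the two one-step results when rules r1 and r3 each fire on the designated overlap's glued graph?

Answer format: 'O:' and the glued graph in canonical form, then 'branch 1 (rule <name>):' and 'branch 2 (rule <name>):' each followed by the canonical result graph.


O:
nodes: 0:O, 1:N, 2:C, 3:N, 4:C
edges: (0,1,s); (1,2,s); (3,4,s)
branch 1 (rule r1):
nodes: 0:O, 2:C, 3:N, 4:C
edges: (0,2,d); (3,4,s)
branch 2 (rule r3):
nodes: 0:O, 1:N, 2:C, 3:N
edges: (0,1,s); (1,2,s); (3,1,s)


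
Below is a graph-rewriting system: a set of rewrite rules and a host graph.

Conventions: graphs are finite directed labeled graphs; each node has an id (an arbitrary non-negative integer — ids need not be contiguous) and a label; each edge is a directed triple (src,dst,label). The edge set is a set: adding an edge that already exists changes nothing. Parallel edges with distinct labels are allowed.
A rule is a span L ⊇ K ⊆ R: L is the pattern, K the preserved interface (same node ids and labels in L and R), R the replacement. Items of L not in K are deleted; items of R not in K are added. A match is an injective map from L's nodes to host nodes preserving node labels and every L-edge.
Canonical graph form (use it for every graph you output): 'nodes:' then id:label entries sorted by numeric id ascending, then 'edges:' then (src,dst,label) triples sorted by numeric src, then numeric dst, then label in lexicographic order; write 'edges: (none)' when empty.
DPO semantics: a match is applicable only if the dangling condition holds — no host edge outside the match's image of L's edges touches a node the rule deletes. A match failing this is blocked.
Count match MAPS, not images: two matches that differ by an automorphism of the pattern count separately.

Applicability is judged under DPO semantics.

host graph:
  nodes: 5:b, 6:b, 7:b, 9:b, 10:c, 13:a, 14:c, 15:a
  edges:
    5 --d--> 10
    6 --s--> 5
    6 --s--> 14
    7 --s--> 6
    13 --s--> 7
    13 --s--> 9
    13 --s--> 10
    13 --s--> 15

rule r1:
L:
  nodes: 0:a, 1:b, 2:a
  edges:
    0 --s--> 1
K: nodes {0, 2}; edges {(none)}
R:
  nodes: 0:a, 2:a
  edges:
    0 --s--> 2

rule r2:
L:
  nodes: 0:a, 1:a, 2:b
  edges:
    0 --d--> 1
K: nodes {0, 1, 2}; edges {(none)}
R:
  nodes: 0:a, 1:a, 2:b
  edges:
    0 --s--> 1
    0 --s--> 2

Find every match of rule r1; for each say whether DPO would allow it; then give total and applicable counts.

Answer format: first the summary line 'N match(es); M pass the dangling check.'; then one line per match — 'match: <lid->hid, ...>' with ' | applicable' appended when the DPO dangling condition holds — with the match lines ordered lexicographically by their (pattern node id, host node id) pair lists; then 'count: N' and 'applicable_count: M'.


2 match(es); 1 pass the dangling check.
match: 0->13, 1->7, 2->15
match: 0->13, 1->9, 2->15 | applicable
count: 2
applicable_count: 1


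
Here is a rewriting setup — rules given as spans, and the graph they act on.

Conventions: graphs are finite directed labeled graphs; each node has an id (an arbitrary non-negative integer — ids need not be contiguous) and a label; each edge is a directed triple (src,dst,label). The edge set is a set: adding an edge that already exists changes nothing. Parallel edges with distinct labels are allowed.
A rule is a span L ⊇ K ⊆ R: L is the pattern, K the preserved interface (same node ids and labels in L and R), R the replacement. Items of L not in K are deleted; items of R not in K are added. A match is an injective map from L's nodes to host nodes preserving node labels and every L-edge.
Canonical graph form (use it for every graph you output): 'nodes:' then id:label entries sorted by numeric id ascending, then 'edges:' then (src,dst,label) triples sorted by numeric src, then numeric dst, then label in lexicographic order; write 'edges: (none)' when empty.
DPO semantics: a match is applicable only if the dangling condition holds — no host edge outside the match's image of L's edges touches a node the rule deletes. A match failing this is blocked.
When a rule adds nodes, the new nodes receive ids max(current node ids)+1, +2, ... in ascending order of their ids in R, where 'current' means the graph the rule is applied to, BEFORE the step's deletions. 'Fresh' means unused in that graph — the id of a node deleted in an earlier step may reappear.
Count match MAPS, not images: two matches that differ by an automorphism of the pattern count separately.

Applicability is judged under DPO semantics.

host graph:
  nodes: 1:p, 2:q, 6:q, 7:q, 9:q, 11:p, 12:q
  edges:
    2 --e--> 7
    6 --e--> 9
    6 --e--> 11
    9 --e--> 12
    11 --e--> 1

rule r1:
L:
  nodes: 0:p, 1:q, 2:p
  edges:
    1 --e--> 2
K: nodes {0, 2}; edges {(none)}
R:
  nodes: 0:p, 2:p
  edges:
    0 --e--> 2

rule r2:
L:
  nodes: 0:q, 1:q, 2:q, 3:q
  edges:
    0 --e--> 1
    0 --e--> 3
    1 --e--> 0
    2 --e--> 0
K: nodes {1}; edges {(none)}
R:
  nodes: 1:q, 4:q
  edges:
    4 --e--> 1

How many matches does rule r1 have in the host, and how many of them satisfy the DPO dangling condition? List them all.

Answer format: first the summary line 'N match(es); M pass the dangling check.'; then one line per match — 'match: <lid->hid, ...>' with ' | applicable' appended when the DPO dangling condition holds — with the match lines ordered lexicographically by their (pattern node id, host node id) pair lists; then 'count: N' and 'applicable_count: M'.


1 match(es); 0 pass the dangling check.
match: 0->1, 1->6, 2->11
count: 1
applicable_count: 0


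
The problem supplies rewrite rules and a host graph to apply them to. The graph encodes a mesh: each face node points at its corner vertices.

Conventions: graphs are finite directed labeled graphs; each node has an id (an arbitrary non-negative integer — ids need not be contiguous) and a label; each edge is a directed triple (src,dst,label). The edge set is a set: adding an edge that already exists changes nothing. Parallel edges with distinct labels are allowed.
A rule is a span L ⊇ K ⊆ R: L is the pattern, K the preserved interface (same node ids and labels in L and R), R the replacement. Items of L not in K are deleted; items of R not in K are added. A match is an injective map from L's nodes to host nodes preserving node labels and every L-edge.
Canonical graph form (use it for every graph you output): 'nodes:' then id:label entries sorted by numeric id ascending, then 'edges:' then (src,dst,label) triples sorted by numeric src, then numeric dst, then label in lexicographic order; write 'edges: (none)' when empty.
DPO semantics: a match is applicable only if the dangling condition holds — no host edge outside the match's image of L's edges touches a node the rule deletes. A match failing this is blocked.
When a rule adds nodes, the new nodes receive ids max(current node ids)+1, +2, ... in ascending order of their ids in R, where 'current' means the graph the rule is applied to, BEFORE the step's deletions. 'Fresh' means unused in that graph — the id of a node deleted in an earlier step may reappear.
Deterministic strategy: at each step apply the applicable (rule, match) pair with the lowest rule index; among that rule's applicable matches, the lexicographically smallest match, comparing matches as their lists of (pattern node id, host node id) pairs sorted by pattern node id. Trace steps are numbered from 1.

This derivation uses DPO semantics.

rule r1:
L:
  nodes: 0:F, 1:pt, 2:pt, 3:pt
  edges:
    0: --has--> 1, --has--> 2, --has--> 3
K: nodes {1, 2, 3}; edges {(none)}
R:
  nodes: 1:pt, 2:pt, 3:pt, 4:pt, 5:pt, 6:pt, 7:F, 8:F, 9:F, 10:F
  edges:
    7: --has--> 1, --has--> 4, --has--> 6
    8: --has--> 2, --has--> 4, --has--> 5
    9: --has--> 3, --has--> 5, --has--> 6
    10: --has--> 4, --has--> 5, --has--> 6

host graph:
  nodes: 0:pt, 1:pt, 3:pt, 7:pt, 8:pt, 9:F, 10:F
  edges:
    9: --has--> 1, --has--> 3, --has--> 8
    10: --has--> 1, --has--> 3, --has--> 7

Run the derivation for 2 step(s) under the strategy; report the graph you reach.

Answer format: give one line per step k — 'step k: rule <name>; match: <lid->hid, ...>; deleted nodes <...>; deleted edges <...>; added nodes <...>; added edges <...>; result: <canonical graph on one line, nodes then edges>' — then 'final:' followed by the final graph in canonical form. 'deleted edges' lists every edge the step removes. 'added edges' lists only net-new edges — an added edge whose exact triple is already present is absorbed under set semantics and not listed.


step 1: rule r1; match: 0->9, 1->1, 2->3, 3->8; deleted nodes 9; deleted edges (9,1,has); (9,3,has); (9,8,has); added nodes 11, 12, 13, 14, 15, 16, 17; added edges (14,1,has); (14,11,has); (14,13,has); (15,3,has); (15,11,has); (15,12,has); (16,8,has); (16,12,has); (16,13,has); (17,11,has); (17,12,has); (17,13,has); result: nodes: 0:pt, 1:pt, 3:pt, 7:pt, 8:pt, 10:F, 11:pt, 12:pt, 13:pt, 14:F, 15:F, 16:F, 17:F edges: (10,1,has); (10,3,has); (10,7,has); (14,1,has); (14,11,has); (14,13,has); (15,3,has); (15,11,has); (15,12,has); (16,8,has); (16,12,has); (16,13,has); (17,11,has); (17,12,has); (17,13,has)
step 2: rule r1; match: 0->10, 1->1, 2->3, 3->7; deleted nodes 10; deleted edges (10,1,has); (10,3,has); (10,7,has); added nodes 18, 19, 20, 21, 22, 23, 24; added edges (21,1,has); (21,18,has); (21,20,has); (22,3,has); (22,18,has); (22,19,has); (23,7,has); (23,19,has); (23,20,has); (24,18,has); (24,19,has); (24,20,has); result: nodes: 0:pt, 1:pt, 3:pt, 7:pt, 8:pt, 11:pt, 12:pt, 13:pt, 14:F, 15:F, 16:F, 17:F, 18:pt, 19:pt, 20:pt, 21:F, 22:F, 23:F, 24:F edges: (14,1,has); (14,11,has); (14,13,has); (15,3,has); (15,11,has); (15,12,has); (16,8,has); (16,12,has); (16,13,has); (17,11,has); (17,12,has); (17,13,has); (21,1,has); (21,18,has); (21,20,has); (22,3,has); (22,18,has); (22,19,has); (23,7,has); (23,19,has); (23,20,has); (24,18,has); (24,19,has); (24,20,has)
final:
nodes: 0:pt, 1:pt, 3:pt, 7:pt, 8:pt, 11:pt, 12:pt, 13:pt, 14:F, 15:F, 16:F, 17:F, 18:pt, 19:pt, 20:pt, 21:F, 22:F, 23:F, 24:F
edges: (14,1,has); (14,11,has); (14,13,has); (15,3,has); (15,11,has); (15,12,has); (16,8,has); (16,12,has); (16,13,has); (17,11,has); (17,12,has); (17,13,has); (21,1,has); (21,18,has); (21,20,has); (22,3,has); (22,18,has); (22,19,has); (23,7,has); (23,19,has); (23,20,has); (24,18,has); (24,19,has); (24,20,has)


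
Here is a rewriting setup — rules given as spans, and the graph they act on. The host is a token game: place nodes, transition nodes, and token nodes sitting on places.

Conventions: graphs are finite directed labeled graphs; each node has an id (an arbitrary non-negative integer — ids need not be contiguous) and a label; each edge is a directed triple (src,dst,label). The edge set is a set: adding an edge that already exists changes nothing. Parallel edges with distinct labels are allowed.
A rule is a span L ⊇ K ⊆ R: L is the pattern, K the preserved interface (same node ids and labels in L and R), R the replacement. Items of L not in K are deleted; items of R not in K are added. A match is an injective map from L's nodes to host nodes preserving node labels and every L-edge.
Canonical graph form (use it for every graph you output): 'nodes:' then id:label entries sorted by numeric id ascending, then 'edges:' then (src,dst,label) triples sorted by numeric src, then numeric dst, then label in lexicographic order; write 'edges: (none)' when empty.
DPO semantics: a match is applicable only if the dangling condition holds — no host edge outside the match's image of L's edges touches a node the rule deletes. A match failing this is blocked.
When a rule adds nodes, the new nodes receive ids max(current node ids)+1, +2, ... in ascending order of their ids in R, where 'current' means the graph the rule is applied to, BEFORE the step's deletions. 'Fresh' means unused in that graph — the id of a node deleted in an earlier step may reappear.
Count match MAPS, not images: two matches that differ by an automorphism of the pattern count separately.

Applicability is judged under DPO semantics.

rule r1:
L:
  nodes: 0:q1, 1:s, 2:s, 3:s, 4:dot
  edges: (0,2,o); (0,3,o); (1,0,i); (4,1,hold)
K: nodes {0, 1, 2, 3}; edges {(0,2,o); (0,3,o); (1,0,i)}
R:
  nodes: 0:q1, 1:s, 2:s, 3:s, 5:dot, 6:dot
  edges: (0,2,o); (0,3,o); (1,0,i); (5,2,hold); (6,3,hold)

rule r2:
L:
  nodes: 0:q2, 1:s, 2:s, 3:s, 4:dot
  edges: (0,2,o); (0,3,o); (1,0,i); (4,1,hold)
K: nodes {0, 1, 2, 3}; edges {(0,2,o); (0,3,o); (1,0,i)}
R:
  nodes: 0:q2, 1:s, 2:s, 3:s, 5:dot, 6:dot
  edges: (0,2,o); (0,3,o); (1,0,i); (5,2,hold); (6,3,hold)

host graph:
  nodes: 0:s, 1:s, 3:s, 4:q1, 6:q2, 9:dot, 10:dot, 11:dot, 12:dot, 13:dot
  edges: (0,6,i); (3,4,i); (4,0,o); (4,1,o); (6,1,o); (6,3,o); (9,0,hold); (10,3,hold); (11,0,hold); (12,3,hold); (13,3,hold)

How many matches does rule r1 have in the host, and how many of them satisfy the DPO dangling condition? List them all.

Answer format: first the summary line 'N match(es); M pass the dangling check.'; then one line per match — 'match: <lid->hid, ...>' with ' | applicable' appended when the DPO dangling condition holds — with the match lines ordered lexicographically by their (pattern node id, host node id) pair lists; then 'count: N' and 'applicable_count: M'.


6 match(es); 6 pass the dangling check.
match: 0->4, 1->3, 2->0, 3->1, 4->10 | applicable
match: 0->4, 1->3, 2->0, 3->1, 4->12 | applicable
match: 0->4, 1->3, 2->0, 3->1, 4->13 | applicable
match: 0->4, 1->3, 2->1, 3->0, 4->10 | applicable
match: 0->4, 1->3, 2->1, 3->0, 4->12 | applicable
match: 0->4, 1->3, 2->1, 3->0, 4->13 | applicable
count: 6
applicable_count: 6


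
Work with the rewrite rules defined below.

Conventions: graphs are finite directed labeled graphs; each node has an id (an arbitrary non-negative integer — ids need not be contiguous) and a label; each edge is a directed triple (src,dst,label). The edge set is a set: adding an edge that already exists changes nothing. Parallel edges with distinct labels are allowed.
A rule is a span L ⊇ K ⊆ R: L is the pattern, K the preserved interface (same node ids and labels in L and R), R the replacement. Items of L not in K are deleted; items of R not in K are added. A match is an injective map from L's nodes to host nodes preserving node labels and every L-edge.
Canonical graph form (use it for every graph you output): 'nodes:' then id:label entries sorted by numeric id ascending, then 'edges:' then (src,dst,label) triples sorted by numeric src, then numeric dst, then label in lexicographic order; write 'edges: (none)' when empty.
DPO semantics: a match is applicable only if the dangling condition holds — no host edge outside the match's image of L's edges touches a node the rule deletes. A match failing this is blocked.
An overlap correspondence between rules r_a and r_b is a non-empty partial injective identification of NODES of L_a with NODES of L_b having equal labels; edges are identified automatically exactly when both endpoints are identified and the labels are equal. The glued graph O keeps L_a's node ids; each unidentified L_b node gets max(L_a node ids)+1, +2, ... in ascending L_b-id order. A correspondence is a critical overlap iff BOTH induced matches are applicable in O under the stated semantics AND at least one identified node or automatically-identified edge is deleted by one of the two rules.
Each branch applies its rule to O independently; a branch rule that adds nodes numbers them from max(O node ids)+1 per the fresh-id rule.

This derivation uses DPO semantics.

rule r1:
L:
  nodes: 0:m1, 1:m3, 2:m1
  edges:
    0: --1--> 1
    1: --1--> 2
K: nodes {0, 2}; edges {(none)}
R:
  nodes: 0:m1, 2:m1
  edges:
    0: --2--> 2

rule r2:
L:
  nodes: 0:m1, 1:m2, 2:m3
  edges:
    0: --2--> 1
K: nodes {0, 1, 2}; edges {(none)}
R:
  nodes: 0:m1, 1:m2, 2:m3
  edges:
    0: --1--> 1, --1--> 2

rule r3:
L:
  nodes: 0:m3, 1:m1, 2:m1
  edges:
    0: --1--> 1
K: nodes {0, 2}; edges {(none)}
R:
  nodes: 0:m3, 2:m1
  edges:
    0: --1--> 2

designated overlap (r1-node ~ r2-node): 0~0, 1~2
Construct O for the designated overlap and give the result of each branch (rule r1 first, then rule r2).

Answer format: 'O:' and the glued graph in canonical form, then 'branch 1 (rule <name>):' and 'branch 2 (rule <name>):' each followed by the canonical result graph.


O:
nodes: 0:m1, 1:m3, 2:m1, 3:m2
edges: (0,1,1); (0,3,2); (1,2,1)
branch 1 (rule r1):
nodes: 0:m1, 2:m1, 3:m2
edges: (0,2,2); (0,3,2)
branch 2 (rule r2):
nodes: 0:m1, 1:m3, 2:m1, 3:m2
edges: (0,1,1); (0,3,1); (1,2,1)


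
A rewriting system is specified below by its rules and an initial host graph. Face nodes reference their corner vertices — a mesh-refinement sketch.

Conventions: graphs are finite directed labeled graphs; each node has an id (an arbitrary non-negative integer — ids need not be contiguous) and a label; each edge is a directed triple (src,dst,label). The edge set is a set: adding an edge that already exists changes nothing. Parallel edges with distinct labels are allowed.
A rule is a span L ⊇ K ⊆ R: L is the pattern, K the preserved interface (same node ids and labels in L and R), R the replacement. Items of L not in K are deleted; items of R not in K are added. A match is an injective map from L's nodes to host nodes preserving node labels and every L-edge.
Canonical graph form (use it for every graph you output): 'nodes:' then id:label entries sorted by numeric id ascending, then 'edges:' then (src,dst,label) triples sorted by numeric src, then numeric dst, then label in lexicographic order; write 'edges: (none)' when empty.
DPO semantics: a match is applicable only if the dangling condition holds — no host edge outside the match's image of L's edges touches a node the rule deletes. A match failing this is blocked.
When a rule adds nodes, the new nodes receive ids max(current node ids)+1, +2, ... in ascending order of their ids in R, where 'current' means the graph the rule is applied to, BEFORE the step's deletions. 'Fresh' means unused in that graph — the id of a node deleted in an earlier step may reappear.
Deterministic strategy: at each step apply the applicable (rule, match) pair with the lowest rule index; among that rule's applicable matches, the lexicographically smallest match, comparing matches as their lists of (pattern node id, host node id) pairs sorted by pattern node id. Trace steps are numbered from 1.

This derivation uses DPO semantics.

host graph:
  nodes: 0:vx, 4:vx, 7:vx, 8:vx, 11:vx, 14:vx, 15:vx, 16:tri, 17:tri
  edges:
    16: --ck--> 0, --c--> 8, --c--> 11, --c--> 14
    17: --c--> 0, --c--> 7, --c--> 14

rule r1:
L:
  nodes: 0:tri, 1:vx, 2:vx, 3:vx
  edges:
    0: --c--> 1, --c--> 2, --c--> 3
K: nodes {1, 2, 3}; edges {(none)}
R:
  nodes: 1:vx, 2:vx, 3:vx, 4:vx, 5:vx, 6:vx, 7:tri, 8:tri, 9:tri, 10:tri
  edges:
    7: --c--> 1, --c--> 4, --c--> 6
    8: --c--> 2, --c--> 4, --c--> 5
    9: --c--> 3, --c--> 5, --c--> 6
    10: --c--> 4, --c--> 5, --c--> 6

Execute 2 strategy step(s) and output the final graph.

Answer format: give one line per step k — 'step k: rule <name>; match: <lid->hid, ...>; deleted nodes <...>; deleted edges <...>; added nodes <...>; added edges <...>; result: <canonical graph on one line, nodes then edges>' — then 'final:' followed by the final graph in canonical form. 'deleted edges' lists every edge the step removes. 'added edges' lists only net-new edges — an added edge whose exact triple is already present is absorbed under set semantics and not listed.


step 1: rule r1; match: 0->17, 1->0, 2->7, 3->14; deleted nodes 17; deleted edges (17,0,c); (17,7,c); (17,14,c); added nodes 18, 19, 20, 21, 22, 23, 24; added edges (21,0,c); (21,18,c); (21,20,c); (22,7,c); (22,18,c); (22,19,c); (23,14,c); (23,19,c); (23,20,c); (24,18,c); (24,19,c); (24,20,c); result: nodes: 0:vx, 4:vx, 7:vx, 8:vx, 11:vx, 14:vx, 15:vx, 16:tri, 18:vx, 19:vx, 20:vx, 21:tri, 22:tri, 23:tri, 24:tri edges: (16,0,ck); (16,8,c); (16,11,c); (16,14,c); (21,0,c); (21,18,c); (21,20,c); (22,7,c); (22,18,c); (22,19,c); (23,14,c); (23,19,c); (23,20,c); (24,18,c); (24,19,c); (24,20,c)
step 2: rule r1; match: 0->21, 1->0, 2->18, 3->20; deleted nodes 21; deleted edges (21,0,c); (21,18,c); (21,20,c); added nodes 25, 26, 27, 28, 29, 30, 31; added edges (28,0,c); (28,25,c); (28,27,c); (29,18,c); (29,25,c); (29,26,c); (30,20,c); (30,26,c); (30,27,c); (31,25,c); (31,26,c); (31,27,c); result: nodes: 0:vx, 4:vx, 7:vx, 8:vx, 11:vx, 14:vx, 15:vx, 16:tri, 18:vx, 19:vx, 20:vx, 22:tri, 23:tri, 24:tri, 25:vx, 26:vx, 27:vx, 28:tri, 29:tri, 30:tri, 31:tri edges: (16,0,ck); (16,8,c); (16,11,c); (16,14,c); (22,7,c); (22,18,c); (22,19,c); (23,14,c); (23,19,c); (23,20,c); (24,18,c); (24,19,c); (24,20,c); (28,0,c); (28,25,c); (28,27,c); (29,18,c); (29,25,c); (29,26,c); (30,20,c); (30,26,c); (30,27,c); (31,25,c); (31,26,c); (31,27,c)
final:
nodes: 0:vx, 4:vx, 7:vx, 8:vx, 11:vx, 14:vx, 15:vx, 16:tri, 18:vx, 19:vx, 20:vx, 22:tri, 23:tri, 24:tri, 25:vx, 26:vx, 27:vx, 28:tri, 29:tri, 30:tri, 31:tri
edges: (16,0,ck); (16,8,c); (16,11,c); (16,14,c); (22,7,c); (22,18,c); (22,19,c); (23,14,c); (23,19,c); (23,20,c); (24,18,c); (24,19,c); (24,20,c); (28,0,c); (28,25,c); (28,27,c); (29,18,c); (29,25,c); (29,26,c); (30,20,c); (30,26,c); (30,27,c); (31,25,c); (31,26,c); (31,27,c)


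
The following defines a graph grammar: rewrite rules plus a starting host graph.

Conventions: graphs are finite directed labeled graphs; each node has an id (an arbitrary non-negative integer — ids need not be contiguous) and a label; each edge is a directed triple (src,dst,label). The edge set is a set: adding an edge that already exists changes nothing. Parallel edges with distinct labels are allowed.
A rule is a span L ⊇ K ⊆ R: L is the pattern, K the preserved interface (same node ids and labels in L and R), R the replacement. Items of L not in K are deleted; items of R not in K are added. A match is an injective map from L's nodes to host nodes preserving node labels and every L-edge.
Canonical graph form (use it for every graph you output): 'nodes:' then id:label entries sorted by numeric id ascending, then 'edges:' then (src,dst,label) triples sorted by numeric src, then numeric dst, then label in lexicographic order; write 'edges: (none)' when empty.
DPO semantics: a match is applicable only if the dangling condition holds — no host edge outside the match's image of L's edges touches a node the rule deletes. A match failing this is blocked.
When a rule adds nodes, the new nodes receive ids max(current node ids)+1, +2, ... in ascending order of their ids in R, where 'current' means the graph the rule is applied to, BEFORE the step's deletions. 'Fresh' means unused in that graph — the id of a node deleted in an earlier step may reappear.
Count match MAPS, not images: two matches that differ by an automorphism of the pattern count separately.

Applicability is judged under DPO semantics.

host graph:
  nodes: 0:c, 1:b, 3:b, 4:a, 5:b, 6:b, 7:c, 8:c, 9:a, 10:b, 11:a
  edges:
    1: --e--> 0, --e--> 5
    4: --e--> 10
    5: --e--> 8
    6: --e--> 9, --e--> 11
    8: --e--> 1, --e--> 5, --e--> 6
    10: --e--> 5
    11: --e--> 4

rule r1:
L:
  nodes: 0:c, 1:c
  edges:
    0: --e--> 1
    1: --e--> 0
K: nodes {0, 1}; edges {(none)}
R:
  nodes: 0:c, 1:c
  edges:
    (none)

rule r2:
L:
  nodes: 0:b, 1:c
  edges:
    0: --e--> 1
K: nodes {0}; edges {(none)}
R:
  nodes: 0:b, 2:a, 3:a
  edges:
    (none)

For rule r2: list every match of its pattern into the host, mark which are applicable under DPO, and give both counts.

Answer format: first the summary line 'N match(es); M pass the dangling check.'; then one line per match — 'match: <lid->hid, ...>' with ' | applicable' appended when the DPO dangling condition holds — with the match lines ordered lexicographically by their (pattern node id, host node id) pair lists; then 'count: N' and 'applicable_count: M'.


2 match(es); 1 pass the dangling check.
match: 0->1, 1->0 | applicable
match: 0->5, 1->8
count: 2
applicable_count: 1


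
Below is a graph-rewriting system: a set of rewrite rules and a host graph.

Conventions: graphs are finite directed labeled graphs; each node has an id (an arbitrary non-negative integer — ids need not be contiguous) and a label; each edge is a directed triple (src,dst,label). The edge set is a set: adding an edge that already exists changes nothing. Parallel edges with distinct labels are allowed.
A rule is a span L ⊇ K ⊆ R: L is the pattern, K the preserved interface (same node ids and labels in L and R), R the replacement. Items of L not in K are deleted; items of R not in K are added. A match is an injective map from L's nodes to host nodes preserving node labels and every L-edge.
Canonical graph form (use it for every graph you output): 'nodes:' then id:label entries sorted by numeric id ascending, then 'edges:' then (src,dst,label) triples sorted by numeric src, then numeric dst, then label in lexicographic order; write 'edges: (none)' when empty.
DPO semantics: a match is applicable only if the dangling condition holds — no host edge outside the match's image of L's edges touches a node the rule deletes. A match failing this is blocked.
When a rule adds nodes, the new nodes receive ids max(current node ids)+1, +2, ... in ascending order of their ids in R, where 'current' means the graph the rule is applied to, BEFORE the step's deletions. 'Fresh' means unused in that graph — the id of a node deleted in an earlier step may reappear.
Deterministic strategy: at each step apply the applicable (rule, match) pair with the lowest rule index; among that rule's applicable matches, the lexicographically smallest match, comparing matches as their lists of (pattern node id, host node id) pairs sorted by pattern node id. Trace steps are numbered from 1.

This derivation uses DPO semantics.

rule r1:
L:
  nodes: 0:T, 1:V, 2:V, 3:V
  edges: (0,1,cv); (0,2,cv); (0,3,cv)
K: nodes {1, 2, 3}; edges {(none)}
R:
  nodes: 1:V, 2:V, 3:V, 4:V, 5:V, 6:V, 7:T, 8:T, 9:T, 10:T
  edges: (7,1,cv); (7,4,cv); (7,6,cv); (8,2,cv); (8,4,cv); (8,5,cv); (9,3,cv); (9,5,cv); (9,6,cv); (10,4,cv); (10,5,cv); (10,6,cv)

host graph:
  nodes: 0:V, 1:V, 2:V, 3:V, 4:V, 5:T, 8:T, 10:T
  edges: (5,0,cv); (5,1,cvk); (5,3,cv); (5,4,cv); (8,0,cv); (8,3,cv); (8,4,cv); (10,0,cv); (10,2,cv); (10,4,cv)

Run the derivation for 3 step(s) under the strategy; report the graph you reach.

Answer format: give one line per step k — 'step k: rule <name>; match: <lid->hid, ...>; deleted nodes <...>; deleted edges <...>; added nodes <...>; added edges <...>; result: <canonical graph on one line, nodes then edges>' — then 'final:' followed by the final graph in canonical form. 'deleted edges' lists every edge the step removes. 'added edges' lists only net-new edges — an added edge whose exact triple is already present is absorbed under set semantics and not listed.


step 1: rule r1; match: 0->8, 1->0, 2->3, 3->4; deleted nodes 8; deleted edges (8,0,cv); (8,3,cv); (8,4,cv); added nodes 11, 12, 13, 14, 15, 16, 17; added edges (14,0,cv); (14,11,cv); (14,13,cv); (15,3,cv); (15,11,cv); (15,12,cv); (16,4,cv); (16,12,cv); (16,13,cv); (17,11,cv); (17,12,cv); (17,13,cv); result: nodes: 0:V, 1:V, 2:V, 3:V, 4:V, 5:T, 10:T, 11:V, 12:V, 13:V, 14:T, 15:T, 16:T, 17:T edges: (5,0,cv); (5,1,cvk); (5,3,cv); (5,4,cv); (10,0,cv); (10,2,cv); (10,4,cv); (14,0,cv); (14,11,cv); (14,13,cv); (15,3,cv); (15,11,cv); (15,12,cv); (16,4,cv); (16,12,cv); (16,13,cv); (17,11,cv); (17,12,cv); (17,13,cv)
step 2: rule r1; match: 0->10, 1->0, 2->2, 3->4; deleted nodes 10; deleted edges (10,0,cv); (10,2,cv); (10,4,cv); added nodes 18, 19, 20, 21, 22, 23, 24; added edges (21,0,cv); (21,18,cv); (21,20,cv); (22,2,cv); (22,18,cv); (22,19,cv); (23,4,cv); (23,19,cv); (23,20,cv); (24,18,cv); (24,19,cv); (24,20,cv); result: nodes: 0:V, 1:V, 2:V, 3:V, 4:V, 5:T, 11:V, 12:V, 13:V, 14:T, 15:T, 16:T, 17:T, 18:V, 19:V, 20:V, 21:T, 22:T, 23:T, 24:T edges: (5,0,cv); (5,1,cvk); (5,3,cv); (5,4,cv); (14,0,cv); (14,11,cv); (14,13,cv); (15,3,cv); (15,11,cv); (15,12,cv); (16,4,cv); (16,12,cv); (16,13,cv); (17,11,cv); (17,12,cv); (17,13,cv); (21,0,cv); (21,18,cv); (21,20,cv); (22,2,cv); (22,18,cv); (22,19,cv); (23,4,cv); (23,19,cv); (23,20,cv); (24,18,cv); (24,19,cv); (24,20,cv)
step 3: rule r1; match: 0->14, 1->0, 2->11, 3->13; deleted nodes 14; deleted edges (14,0,cv); (14,11,cv); (14,13,cv); added nodes 25, 26, 27, 28, 29, 30, 31; added edges (28,0,cv); (28,25,cv); (28,27,cv); (29,11,cv); (29,25,cv); (29,26,cv); (30,13,cv); (30,26,cv); (30,27,cv); (31,25,cv); (31,26,cv); (31,27,cv); result: nodes: 0:V, 1:V, 2:V, 3:V, 4:V, 5:T, 11:V, 12:V, 13:V, 15:T, 16:T, 17:T, 18:V, 19:V, 20:V, 21:T, 22:T, 23:T, 24:T, 25:V, 26:V, 27:V, 28:T, 29:T, 30:T, 31:T edges: (5,0,cv); (5,1,cvk); (5,3,cv); (5,4,cv); (15,3,cv); (15,11,cv); (15,12,cv); (16,4,cv); (16,12,cv); (16,13,cv); (17,11,cv); (17,12,cv); (17,13,cv); (21,0,cv); (21,18,cv); (21,20,cv); (22,2,cv); (22,18,cv); (22,19,cv); (23,4,cv); (23,19,cv); (23,20,cv); (24,18,cv); (24,19,cv); (24,20,cv); (28,0,cv); (28,25,cv); (28,27,cv); (29,11,cv); (29,25,cv); (29,26,cv); (30,13,cv); (30,26,cv); (30,27,cv); (31,25,cv); (31,26,cv); (31,27,cv)
final:
nodes: 0:V, 1:V, 2:V, 3:V, 4:V, 5:T, 11:V, 12:V, 13:V, 15:T, 16:T, 17:T, 18:V, 19:V, 20:V, 21:T, 22:T, 23:T, 24:T, 25:V, 26:V, 27:V, 28:T, 29:T, 30:T, 31:T
edges: (5,0,cv); (5,1,cvk); (5,3,cv); (5,4,cv); (15,3,cv); (15,11,cv); (15,12,cv); (16,4,cv); (16,12,cv); (16,13,cv); (17,11,cv); (17,12,cv); (17,13,cv); (21,0,cv); (21,18,cv); (21,20,cv); (22,2,cv); (22,18,cv); (22,19,cv); (23,4,cv); (23,19,cv); (23,20,cv); (24,18,cv); (24,19,cv); (24,20,cv); (28,0,cv); (28,25,cv); (28,27,cv); (29,11,cv); (29,25,cv); (29,26,cv); (30,13,cv); (30,26,cv); (30,27,cv); (31,25,cv); (31,26,cv); (31,27,cv)
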